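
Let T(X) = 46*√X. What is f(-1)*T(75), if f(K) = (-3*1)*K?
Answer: 690*√3 ≈ 1195.1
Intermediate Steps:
f(K) = -3*K
f(-1)*T(75) = (-3*(-1))*(46*√75) = 3*(46*(5*√3)) = 3*(230*√3) = 690*√3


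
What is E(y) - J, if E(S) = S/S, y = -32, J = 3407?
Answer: -3406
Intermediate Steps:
E(S) = 1
E(y) - J = 1 - 1*3407 = 1 - 3407 = -3406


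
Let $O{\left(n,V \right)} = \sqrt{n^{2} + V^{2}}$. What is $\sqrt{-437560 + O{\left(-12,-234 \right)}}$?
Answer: $\sqrt{-437560 + 30 \sqrt{61}} \approx 661.31 i$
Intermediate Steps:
$O{\left(n,V \right)} = \sqrt{V^{2} + n^{2}}$
$\sqrt{-437560 + O{\left(-12,-234 \right)}} = \sqrt{-437560 + \sqrt{\left(-234\right)^{2} + \left(-12\right)^{2}}} = \sqrt{-437560 + \sqrt{54756 + 144}} = \sqrt{-437560 + \sqrt{54900}} = \sqrt{-437560 + 30 \sqrt{61}}$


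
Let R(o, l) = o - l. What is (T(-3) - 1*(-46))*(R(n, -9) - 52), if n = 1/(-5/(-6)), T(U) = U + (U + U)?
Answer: -7733/5 ≈ -1546.6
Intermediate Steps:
T(U) = 3*U (T(U) = U + 2*U = 3*U)
n = 6/5 (n = 1/(-5*(-1/6)) = 1/(5/6) = 6/5 ≈ 1.2000)
(T(-3) - 1*(-46))*(R(n, -9) - 52) = (3*(-3) - 1*(-46))*((6/5 - 1*(-9)) - 52) = (-9 + 46)*((6/5 + 9) - 52) = 37*(51/5 - 52) = 37*(-209/5) = -7733/5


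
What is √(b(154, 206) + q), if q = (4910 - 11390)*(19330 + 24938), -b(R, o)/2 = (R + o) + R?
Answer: 2*I*√71714417 ≈ 16937.0*I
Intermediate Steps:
b(R, o) = -4*R - 2*o (b(R, o) = -2*((R + o) + R) = -2*(o + 2*R) = -4*R - 2*o)
q = -286856640 (q = -6480*44268 = -286856640)
√(b(154, 206) + q) = √((-4*154 - 2*206) - 286856640) = √((-616 - 412) - 286856640) = √(-1028 - 286856640) = √(-286857668) = 2*I*√71714417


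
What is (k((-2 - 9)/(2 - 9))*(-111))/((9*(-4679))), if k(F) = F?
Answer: 407/98259 ≈ 0.0041421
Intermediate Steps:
(k((-2 - 9)/(2 - 9))*(-111))/((9*(-4679))) = (((-2 - 9)/(2 - 9))*(-111))/((9*(-4679))) = (-11/(-7)*(-111))/(-42111) = (-11*(-⅐)*(-111))*(-1/42111) = ((11/7)*(-111))*(-1/42111) = -1221/7*(-1/42111) = 407/98259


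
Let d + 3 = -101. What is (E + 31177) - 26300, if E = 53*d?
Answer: -635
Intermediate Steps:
d = -104 (d = -3 - 101 = -104)
E = -5512 (E = 53*(-104) = -5512)
(E + 31177) - 26300 = (-5512 + 31177) - 26300 = 25665 - 26300 = -635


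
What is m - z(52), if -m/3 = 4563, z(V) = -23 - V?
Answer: -13614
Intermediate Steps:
m = -13689 (m = -3*4563 = -13689)
m - z(52) = -13689 - (-23 - 1*52) = -13689 - (-23 - 52) = -13689 - 1*(-75) = -13689 + 75 = -13614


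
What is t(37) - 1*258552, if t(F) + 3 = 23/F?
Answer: -9566512/37 ≈ -2.5855e+5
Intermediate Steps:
t(F) = -3 + 23/F
t(37) - 1*258552 = (-3 + 23/37) - 1*258552 = (-3 + 23*(1/37)) - 258552 = (-3 + 23/37) - 258552 = -88/37 - 258552 = -9566512/37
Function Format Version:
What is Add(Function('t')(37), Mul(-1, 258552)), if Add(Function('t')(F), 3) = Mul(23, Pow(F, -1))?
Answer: Rational(-9566512, 37) ≈ -2.5855e+5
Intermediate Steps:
Function('t')(F) = Add(-3, Mul(23, Pow(F, -1)))
Add(Function('t')(37), Mul(-1, 258552)) = Add(Add(-3, Mul(23, Pow(37, -1))), Mul(-1, 258552)) = Add(Add(-3, Mul(23, Rational(1, 37))), -258552) = Add(Add(-3, Rational(23, 37)), -258552) = Add(Rational(-88, 37), -258552) = Rational(-9566512, 37)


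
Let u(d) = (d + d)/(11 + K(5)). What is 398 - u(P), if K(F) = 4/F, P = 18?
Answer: 23302/59 ≈ 394.95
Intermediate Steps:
u(d) = 10*d/59 (u(d) = (d + d)/(11 + 4/5) = (2*d)/(11 + 4*(⅕)) = (2*d)/(11 + ⅘) = (2*d)/(59/5) = (2*d)*(5/59) = 10*d/59)
398 - u(P) = 398 - 10*18/59 = 398 - 1*180/59 = 398 - 180/59 = 23302/59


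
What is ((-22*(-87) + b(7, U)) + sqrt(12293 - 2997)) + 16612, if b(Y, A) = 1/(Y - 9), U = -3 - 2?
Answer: 37051/2 + 4*sqrt(581) ≈ 18622.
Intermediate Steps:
U = -5
b(Y, A) = 1/(-9 + Y)
((-22*(-87) + b(7, U)) + sqrt(12293 - 2997)) + 16612 = ((-22*(-87) + 1/(-9 + 7)) + sqrt(12293 - 2997)) + 16612 = ((1914 + 1/(-2)) + sqrt(9296)) + 16612 = ((1914 - 1/2) + 4*sqrt(581)) + 16612 = (3827/2 + 4*sqrt(581)) + 16612 = 37051/2 + 4*sqrt(581)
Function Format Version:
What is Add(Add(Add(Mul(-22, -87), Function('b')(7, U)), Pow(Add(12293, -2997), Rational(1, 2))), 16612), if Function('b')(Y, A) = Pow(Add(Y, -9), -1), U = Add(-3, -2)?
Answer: Add(Rational(37051, 2), Mul(4, Pow(581, Rational(1, 2)))) ≈ 18622.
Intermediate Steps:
U = -5
Function('b')(Y, A) = Pow(Add(-9, Y), -1)
Add(Add(Add(Mul(-22, -87), Function('b')(7, U)), Pow(Add(12293, -2997), Rational(1, 2))), 16612) = Add(Add(Add(Mul(-22, -87), Pow(Add(-9, 7), -1)), Pow(Add(12293, -2997), Rational(1, 2))), 16612) = Add(Add(Add(1914, Pow(-2, -1)), Pow(9296, Rational(1, 2))), 16612) = Add(Add(Add(1914, Rational(-1, 2)), Mul(4, Pow(581, Rational(1, 2)))), 16612) = Add(Add(Rational(3827, 2), Mul(4, Pow(581, Rational(1, 2)))), 16612) = Add(Rational(37051, 2), Mul(4, Pow(581, Rational(1, 2))))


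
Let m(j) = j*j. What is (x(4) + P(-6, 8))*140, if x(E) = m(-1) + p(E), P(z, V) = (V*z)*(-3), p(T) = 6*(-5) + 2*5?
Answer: 17500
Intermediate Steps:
m(j) = j²
p(T) = -20 (p(T) = -30 + 10 = -20)
P(z, V) = -3*V*z
x(E) = -19 (x(E) = (-1)² - 20 = 1 - 20 = -19)
(x(4) + P(-6, 8))*140 = (-19 - 3*8*(-6))*140 = (-19 + 144)*140 = 125*140 = 17500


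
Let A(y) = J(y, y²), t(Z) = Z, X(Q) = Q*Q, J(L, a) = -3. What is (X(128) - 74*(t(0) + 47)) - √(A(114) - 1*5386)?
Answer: 12906 - I*√5389 ≈ 12906.0 - 73.41*I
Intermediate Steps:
X(Q) = Q²
A(y) = -3
(X(128) - 74*(t(0) + 47)) - √(A(114) - 1*5386) = (128² - 74*(0 + 47)) - √(-3 - 1*5386) = (16384 - 74*47) - √(-3 - 5386) = (16384 - 1*3478) - √(-5389) = (16384 - 3478) - I*√5389 = 12906 - I*√5389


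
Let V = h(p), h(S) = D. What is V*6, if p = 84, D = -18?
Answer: -108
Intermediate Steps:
h(S) = -18
V = -18
V*6 = -18*6 = -108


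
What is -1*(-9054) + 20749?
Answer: 29803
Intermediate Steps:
-1*(-9054) + 20749 = 9054 + 20749 = 29803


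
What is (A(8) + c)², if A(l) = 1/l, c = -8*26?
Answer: 2765569/64 ≈ 43212.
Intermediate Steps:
c = -208
(A(8) + c)² = (1/8 - 208)² = (⅛ - 208)² = (-1663/8)² = 2765569/64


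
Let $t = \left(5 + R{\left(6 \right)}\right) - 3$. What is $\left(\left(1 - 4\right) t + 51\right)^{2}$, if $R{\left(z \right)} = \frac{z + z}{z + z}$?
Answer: $1764$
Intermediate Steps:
$R{\left(z \right)} = 1$ ($R{\left(z \right)} = \frac{2 z}{2 z} = 2 z \frac{1}{2 z} = 1$)
$t = 3$ ($t = \left(5 + 1\right) - 3 = 6 - 3 = 3$)
$\left(\left(1 - 4\right) t + 51\right)^{2} = \left(\left(1 - 4\right) 3 + 51\right)^{2} = \left(\left(-3\right) 3 + 51\right)^{2} = \left(-9 + 51\right)^{2} = 42^{2} = 1764$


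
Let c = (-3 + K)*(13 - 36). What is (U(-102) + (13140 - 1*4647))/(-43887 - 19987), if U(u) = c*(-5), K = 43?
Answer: -13093/63874 ≈ -0.20498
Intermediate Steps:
c = -920 (c = (-3 + 43)*(13 - 36) = 40*(-23) = -920)
U(u) = 4600 (U(u) = -920*(-5) = 4600)
(U(-102) + (13140 - 1*4647))/(-43887 - 19987) = (4600 + (13140 - 1*4647))/(-43887 - 19987) = (4600 + (13140 - 4647))/(-63874) = (4600 + 8493)*(-1/63874) = 13093*(-1/63874) = -13093/63874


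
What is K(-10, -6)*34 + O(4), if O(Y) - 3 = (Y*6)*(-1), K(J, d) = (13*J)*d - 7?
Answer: 26261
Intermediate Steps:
K(J, d) = -7 + 13*J*d (K(J, d) = 13*J*d - 7 = -7 + 13*J*d)
O(Y) = 3 - 6*Y (O(Y) = 3 + (Y*6)*(-1) = 3 + (6*Y)*(-1) = 3 - 6*Y)
K(-10, -6)*34 + O(4) = (-7 + 13*(-10)*(-6))*34 + (3 - 6*4) = (-7 + 780)*34 + (3 - 24) = 773*34 - 21 = 26282 - 21 = 26261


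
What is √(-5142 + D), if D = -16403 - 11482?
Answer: I*√33027 ≈ 181.73*I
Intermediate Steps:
D = -27885
√(-5142 + D) = √(-5142 - 27885) = √(-33027) = I*√33027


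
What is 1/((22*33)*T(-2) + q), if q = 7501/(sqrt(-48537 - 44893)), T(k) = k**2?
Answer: 271320720/787971635881 + 7501*I*sqrt(93430)/787971635881 ≈ 0.00034433 + 2.9097e-6*I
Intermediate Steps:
q = -7501*I*sqrt(93430)/93430 (q = 7501/(sqrt(-93430)) = 7501/((I*sqrt(93430))) = 7501*(-I*sqrt(93430)/93430) = -7501*I*sqrt(93430)/93430 ≈ -24.54*I)
1/((22*33)*T(-2) + q) = 1/((22*33)*(-2)**2 - 7501*I*sqrt(93430)/93430) = 1/(726*4 - 7501*I*sqrt(93430)/93430) = 1/(2904 - 7501*I*sqrt(93430)/93430)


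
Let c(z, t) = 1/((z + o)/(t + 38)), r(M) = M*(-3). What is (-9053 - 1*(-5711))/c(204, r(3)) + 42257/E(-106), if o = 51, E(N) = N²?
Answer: -9574206107/325844 ≈ -29383.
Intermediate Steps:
r(M) = -3*M
c(z, t) = (38 + t)/(51 + z) (c(z, t) = 1/((z + 51)/(t + 38)) = 1/((51 + z)/(38 + t)) = (38 + t)/(51 + z))
(-9053 - 1*(-5711))/c(204, r(3)) + 42257/E(-106) = (-9053 - 1*(-5711))/(((38 - 3*3)/(51 + 204))) + 42257/((-106)²) = (-9053 + 5711)/(((38 - 9)/255)) + 42257/11236 = -3342/((1/255)*29) + 42257*(1/11236) = -3342/29/255 + 42257/11236 = -3342*255/29 + 42257/11236 = -852210/29 + 42257/11236 = -9574206107/325844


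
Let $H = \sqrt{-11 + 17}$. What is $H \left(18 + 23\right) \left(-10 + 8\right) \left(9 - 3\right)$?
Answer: $- 492 \sqrt{6} \approx -1205.1$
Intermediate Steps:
$H = \sqrt{6} \approx 2.4495$
$H \left(18 + 23\right) \left(-10 + 8\right) \left(9 - 3\right) = \sqrt{6} \left(18 + 23\right) \left(-10 + 8\right) \left(9 - 3\right) = \sqrt{6} \cdot 41 \left(\left(-2\right) 6\right) = \sqrt{6} \cdot 41 \left(-12\right) = \sqrt{6} \left(-492\right) = - 492 \sqrt{6}$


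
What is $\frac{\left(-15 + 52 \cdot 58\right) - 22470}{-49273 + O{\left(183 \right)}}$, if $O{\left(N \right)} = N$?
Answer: $\frac{19469}{49090} \approx 0.3966$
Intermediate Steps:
$\frac{\left(-15 + 52 \cdot 58\right) - 22470}{-49273 + O{\left(183 \right)}} = \frac{\left(-15 + 52 \cdot 58\right) - 22470}{-49273 + 183} = \frac{\left(-15 + 3016\right) - 22470}{-49090} = \left(3001 - 22470\right) \left(- \frac{1}{49090}\right) = \left(-19469\right) \left(- \frac{1}{49090}\right) = \frac{19469}{49090}$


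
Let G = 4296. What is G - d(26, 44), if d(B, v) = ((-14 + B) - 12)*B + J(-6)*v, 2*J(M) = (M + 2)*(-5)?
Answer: 3856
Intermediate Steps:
J(M) = -5 - 5*M/2 (J(M) = ((M + 2)*(-5))/2 = ((2 + M)*(-5))/2 = (-10 - 5*M)/2 = -5 - 5*M/2)
d(B, v) = 10*v + B*(-26 + B) (d(B, v) = ((-14 + B) - 12)*B + (-5 - 5/2*(-6))*v = (-26 + B)*B + (-5 + 15)*v = B*(-26 + B) + 10*v = 10*v + B*(-26 + B))
G - d(26, 44) = 4296 - (26² - 26*26 + 10*44) = 4296 - (676 - 676 + 440) = 4296 - 1*440 = 4296 - 440 = 3856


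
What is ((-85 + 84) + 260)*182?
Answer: 47138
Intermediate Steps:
((-85 + 84) + 260)*182 = (-1 + 260)*182 = 259*182 = 47138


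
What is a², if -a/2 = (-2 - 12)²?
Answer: 153664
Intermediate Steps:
a = -392 (a = -2*(-2 - 12)² = -2*(-14)² = -2*196 = -392)
a² = (-392)² = 153664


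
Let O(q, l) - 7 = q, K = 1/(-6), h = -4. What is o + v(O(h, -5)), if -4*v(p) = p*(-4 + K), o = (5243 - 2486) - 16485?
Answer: -109799/8 ≈ -13725.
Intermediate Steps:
o = -13728 (o = 2757 - 16485 = -13728)
K = -⅙ (K = 1*(-⅙) = -⅙ ≈ -0.16667)
O(q, l) = 7 + q
v(p) = 25*p/24 (v(p) = -p*(-4 - ⅙)/4 = -p*(-25)/(4*6) = -(-25)*p/24 = 25*p/24)
o + v(O(h, -5)) = -13728 + 25*(7 - 4)/24 = -13728 + (25/24)*3 = -13728 + 25/8 = -109799/8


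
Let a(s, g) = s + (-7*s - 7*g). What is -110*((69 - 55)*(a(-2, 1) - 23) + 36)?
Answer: 23760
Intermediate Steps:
a(s, g) = -7*g - 6*s (a(s, g) = s + (-7*g - 7*s) = -7*g - 6*s)
-110*((69 - 55)*(a(-2, 1) - 23) + 36) = -110*((69 - 55)*((-7*1 - 6*(-2)) - 23) + 36) = -110*(14*((-7 + 12) - 23) + 36) = -110*(14*(5 - 23) + 36) = -110*(14*(-18) + 36) = -110*(-252 + 36) = -110*(-216) = 23760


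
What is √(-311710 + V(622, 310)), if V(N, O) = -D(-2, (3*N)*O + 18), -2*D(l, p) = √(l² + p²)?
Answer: √(-311710 + √83659199122) ≈ 149.9*I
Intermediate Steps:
D(l, p) = -√(l² + p²)/2
V(N, O) = √(4 + (18 + 3*N*O)²)/2 (V(N, O) = -(-1)*√((-2)² + ((3*N)*O + 18)²)/2 = -(-1)*√(4 + (3*N*O + 18)²)/2 = -(-1)*√(4 + (18 + 3*N*O)²)/2 = √(4 + (18 + 3*N*O)²)/2)
√(-311710 + V(622, 310)) = √(-311710 + √(4 + 9*(6 + 622*310)²)/2) = √(-311710 + √(4 + 9*(6 + 192820)²)/2) = √(-311710 + √(4 + 9*192826²)/2) = √(-311710 + √(4 + 9*37181866276)/2) = √(-311710 + √(4 + 334636796484)/2) = √(-311710 + √334636796488/2) = √(-311710 + (2*√83659199122)/2) = √(-311710 + √83659199122)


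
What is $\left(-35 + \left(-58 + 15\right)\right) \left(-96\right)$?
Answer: $7488$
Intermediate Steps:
$\left(-35 + \left(-58 + 15\right)\right) \left(-96\right) = \left(-35 - 43\right) \left(-96\right) = \left(-78\right) \left(-96\right) = 7488$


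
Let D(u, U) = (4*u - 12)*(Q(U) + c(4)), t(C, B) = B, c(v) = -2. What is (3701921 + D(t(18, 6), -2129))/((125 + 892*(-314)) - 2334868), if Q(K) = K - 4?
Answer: -3676301/2614831 ≈ -1.4059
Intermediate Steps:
Q(K) = -4 + K
D(u, U) = (-12 + 4*u)*(-6 + U) (D(u, U) = (4*u - 12)*((-4 + U) - 2) = (-12 + 4*u)*(-6 + U))
(3701921 + D(t(18, 6), -2129))/((125 + 892*(-314)) - 2334868) = (3701921 + (72 - 24*6 - 12*(-2129) + 4*(-2129)*6))/((125 + 892*(-314)) - 2334868) = (3701921 + (72 - 144 + 25548 - 51096))/((125 - 280088) - 2334868) = (3701921 - 25620)/(-279963 - 2334868) = 3676301/(-2614831) = 3676301*(-1/2614831) = -3676301/2614831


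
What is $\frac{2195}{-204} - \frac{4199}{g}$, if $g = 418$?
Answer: $- \frac{46687}{2244} \approx -20.805$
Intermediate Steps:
$\frac{2195}{-204} - \frac{4199}{g} = \frac{2195}{-204} - \frac{4199}{418} = 2195 \left(- \frac{1}{204}\right) - \frac{221}{22} = - \frac{2195}{204} - \frac{221}{22} = - \frac{46687}{2244}$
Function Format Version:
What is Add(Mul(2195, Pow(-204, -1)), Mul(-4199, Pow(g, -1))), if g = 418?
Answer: Rational(-46687, 2244) ≈ -20.805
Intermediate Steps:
Add(Mul(2195, Pow(-204, -1)), Mul(-4199, Pow(g, -1))) = Add(Mul(2195, Pow(-204, -1)), Mul(-4199, Pow(418, -1))) = Add(Mul(2195, Rational(-1, 204)), Mul(-4199, Rational(1, 418))) = Add(Rational(-2195, 204), Rational(-221, 22)) = Rational(-46687, 2244)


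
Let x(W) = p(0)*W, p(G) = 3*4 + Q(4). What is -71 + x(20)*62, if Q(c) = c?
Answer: 19769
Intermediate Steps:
p(G) = 16 (p(G) = 3*4 + 4 = 12 + 4 = 16)
x(W) = 16*W
-71 + x(20)*62 = -71 + (16*20)*62 = -71 + 320*62 = -71 + 19840 = 19769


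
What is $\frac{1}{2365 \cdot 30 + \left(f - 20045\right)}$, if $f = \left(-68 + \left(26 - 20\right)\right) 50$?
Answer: $\frac{1}{47805} \approx 2.0918 \cdot 10^{-5}$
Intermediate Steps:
$f = -3100$ ($f = \left(-68 + \left(26 - 20\right)\right) 50 = \left(-68 + 6\right) 50 = \left(-62\right) 50 = -3100$)
$\frac{1}{2365 \cdot 30 + \left(f - 20045\right)} = \frac{1}{2365 \cdot 30 - 23145} = \frac{1}{70950 - 23145} = \frac{1}{47805}$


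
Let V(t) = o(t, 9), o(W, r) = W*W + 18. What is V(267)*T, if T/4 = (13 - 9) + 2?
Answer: 1711368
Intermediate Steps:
o(W, r) = 18 + W² (o(W, r) = W² + 18 = 18 + W²)
V(t) = 18 + t²
T = 24 (T = 4*((13 - 9) + 2) = 4*(4 + 2) = 4*6 = 24)
V(267)*T = (18 + 267²)*24 = (18 + 71289)*24 = 71307*24 = 1711368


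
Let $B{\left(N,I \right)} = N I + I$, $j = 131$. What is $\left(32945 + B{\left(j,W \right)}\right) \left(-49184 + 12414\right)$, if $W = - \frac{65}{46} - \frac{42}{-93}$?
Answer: $- \frac{860392224230}{713} \approx -1.2067 \cdot 10^{9}$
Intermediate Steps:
$W = - \frac{1371}{1426}$ ($W = \left(-65\right) \frac{1}{46} - - \frac{14}{31} = - \frac{65}{46} + \frac{14}{31} = - \frac{1371}{1426} \approx -0.96143$)
$B{\left(N,I \right)} = I + I N$ ($B{\left(N,I \right)} = I N + I = I + I N$)
$\left(32945 + B{\left(j,W \right)}\right) \left(-49184 + 12414\right) = \left(32945 - \frac{1371 \left(1 + 131\right)}{1426}\right) \left(-49184 + 12414\right) = \left(32945 - \frac{90486}{713}\right) \left(-36770\right) = \frac{23399299}{713} \left(-36770\right) = - \frac{860392224230}{713}$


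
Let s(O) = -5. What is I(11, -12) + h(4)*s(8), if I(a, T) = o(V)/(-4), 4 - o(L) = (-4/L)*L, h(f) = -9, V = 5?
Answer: 43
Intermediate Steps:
o(L) = 8 (o(L) = 4 - (-4/L)*L = 4 - 1*(-4) = 4 + 4 = 8)
I(a, T) = -2 (I(a, T) = 8/(-4) = -¼*8 = -2)
I(11, -12) + h(4)*s(8) = -2 - 9*(-5) = -2 + 45 = 43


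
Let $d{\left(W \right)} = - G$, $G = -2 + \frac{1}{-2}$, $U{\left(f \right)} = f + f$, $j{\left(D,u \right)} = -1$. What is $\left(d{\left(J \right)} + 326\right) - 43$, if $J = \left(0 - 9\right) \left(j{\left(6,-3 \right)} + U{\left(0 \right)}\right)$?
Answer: $\frac{571}{2} \approx 285.5$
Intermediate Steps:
$U{\left(f \right)} = 2 f$
$J = 9$ ($J = \left(0 - 9\right) \left(-1 + 2 \cdot 0\right) = - 9 \left(-1 + 0\right) = \left(-9\right) \left(-1\right) = 9$)
$G = - \frac{5}{2}$ ($G = -2 - \frac{1}{2} = - \frac{5}{2} \approx -2.5$)
$d{\left(W \right)} = \frac{5}{2}$ ($d{\left(W \right)} = \left(-1\right) \left(- \frac{5}{2}\right) = \frac{5}{2}$)
$\left(d{\left(J \right)} + 326\right) - 43 = \left(\frac{5}{2} + 326\right) - 43 = \frac{657}{2} - 43 = \frac{571}{2}$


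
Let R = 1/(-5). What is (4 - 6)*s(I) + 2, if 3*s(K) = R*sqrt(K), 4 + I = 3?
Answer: 2 + 2*I/15 ≈ 2.0 + 0.13333*I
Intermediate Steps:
I = -1 (I = -4 + 3 = -1)
R = -1/5 (R = 1*(-1/5) = -1/5 ≈ -0.20000)
s(K) = -sqrt(K)/15 (s(K) = (-sqrt(K)/5)/3 = -sqrt(K)/15)
(4 - 6)*s(I) + 2 = (4 - 6)*(-I/15) + 2 = -(-2)*I/15 + 2 = 2*I/15 + 2 = 2 + 2*I/15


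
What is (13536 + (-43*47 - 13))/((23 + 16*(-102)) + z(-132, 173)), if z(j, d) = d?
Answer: -5751/718 ≈ -8.0098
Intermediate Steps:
(13536 + (-43*47 - 13))/((23 + 16*(-102)) + z(-132, 173)) = (13536 + (-43*47 - 13))/((23 + 16*(-102)) + 173) = (13536 + (-2021 - 13))/((23 - 1632) + 173) = (13536 - 2034)/(-1609 + 173) = 11502/(-1436) = 11502*(-1/1436) = -5751/718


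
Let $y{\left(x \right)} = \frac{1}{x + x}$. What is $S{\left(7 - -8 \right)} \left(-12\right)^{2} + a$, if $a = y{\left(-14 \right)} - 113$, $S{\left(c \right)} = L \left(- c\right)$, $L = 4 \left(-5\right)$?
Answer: $\frac{1206435}{28} \approx 43087.0$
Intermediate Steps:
$y{\left(x \right)} = \frac{1}{2 x}$
$L = -20$
$S{\left(c \right)} = 20 c$ ($S{\left(c \right)} = - 20 \left(- c\right) = 20 c$)
$a = - \frac{3165}{28}$ ($a = \frac{1}{2 \left(-14\right)} - 113 = \frac{1}{2} \left(- \frac{1}{14}\right) - 113 = - \frac{1}{28} - 113 = - \frac{3165}{28} \approx -113.04$)
$S{\left(7 - -8 \right)} \left(-12\right)^{2} + a = 20 \left(7 - -8\right) \left(-12\right)^{2} - \frac{3165}{28} = 20 \left(7 + 8\right) 144 - \frac{3165}{28} = 20 \cdot 15 \cdot 144 - \frac{3165}{28} = 300 \cdot 144 - \frac{3165}{28} = 43200 - \frac{3165}{28} = \frac{1206435}{28}$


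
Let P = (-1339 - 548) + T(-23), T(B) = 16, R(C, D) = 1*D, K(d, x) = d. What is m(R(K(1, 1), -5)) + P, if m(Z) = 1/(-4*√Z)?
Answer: -1871 + I*√5/20 ≈ -1871.0 + 0.1118*I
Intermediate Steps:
R(C, D) = D
m(Z) = -1/(4*√Z)
P = -1871 (P = (-1339 - 548) + 16 = -1887 + 16 = -1871)
m(R(K(1, 1), -5)) + P = -(-1)*I*√5/20 - 1871 = I*√5/20 - 1871 = -1871 + I*√5/20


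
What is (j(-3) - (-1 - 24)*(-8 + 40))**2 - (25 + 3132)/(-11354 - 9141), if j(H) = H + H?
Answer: 12920788977/20495 ≈ 6.3044e+5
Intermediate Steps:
j(H) = 2*H
(j(-3) - (-1 - 24)*(-8 + 40))**2 - (25 + 3132)/(-11354 - 9141) = (2*(-3) - (-1 - 24)*(-8 + 40))**2 - (25 + 3132)/(-11354 - 9141) = (-6 - (-25)*32)**2 - 3157/(-20495) = (-6 - 1*(-800))**2 - 3157*(-1)/20495 = (-6 + 800)**2 - 1*(-3157/20495) = 794**2 + 3157/20495 = 630436 + 3157/20495 = 12920788977/20495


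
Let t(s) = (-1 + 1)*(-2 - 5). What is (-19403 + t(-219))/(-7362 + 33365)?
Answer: -19403/26003 ≈ -0.74618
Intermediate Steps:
t(s) = 0 (t(s) = 0*(-7) = 0)
(-19403 + t(-219))/(-7362 + 33365) = (-19403 + 0)/(-7362 + 33365) = -19403/26003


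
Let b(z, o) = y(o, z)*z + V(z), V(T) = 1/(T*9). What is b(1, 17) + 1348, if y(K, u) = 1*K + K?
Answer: 12439/9 ≈ 1382.1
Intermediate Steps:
y(K, u) = 2*K (y(K, u) = K + K = 2*K)
V(T) = 1/(9*T) (V(T) = (⅑)/T = 1/(9*T))
b(z, o) = 1/(9*z) + 2*o*z (b(z, o) = (2*o)*z + 1/(9*z) = 2*o*z + 1/(9*z) = 1/(9*z) + 2*o*z)
b(1, 17) + 1348 = ((⅑)/1 + 2*17*1) + 1348 = ((⅑)*1 + 34) + 1348 = (⅑ + 34) + 1348 = 307/9 + 1348 = 12439/9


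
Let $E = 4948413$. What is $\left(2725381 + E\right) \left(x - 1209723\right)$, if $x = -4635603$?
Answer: $-44855827586844$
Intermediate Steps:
$\left(2725381 + E\right) \left(x - 1209723\right) = \left(2725381 + 4948413\right) \left(-4635603 - 1209723\right) = 7673794 \left(-5845326\right) = -44855827586844$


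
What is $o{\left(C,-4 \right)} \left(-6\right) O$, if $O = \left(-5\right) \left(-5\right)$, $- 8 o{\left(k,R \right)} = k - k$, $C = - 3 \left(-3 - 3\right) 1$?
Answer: $0$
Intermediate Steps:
$C = 18$ ($C = - 3 \left(\left(-6\right) 1\right) = \left(-3\right) \left(-6\right) = 18$)
$o{\left(k,R \right)} = 0$ ($o{\left(k,R \right)} = - \frac{k - k}{8} = \left(- \frac{1}{8}\right) 0 = 0$)
$O = 25$
$o{\left(C,-4 \right)} \left(-6\right) O = 0 \left(-6\right) 25 = 0 \cdot 25 = 0$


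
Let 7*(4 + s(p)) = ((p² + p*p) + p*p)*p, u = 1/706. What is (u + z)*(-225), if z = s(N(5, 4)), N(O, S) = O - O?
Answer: 635175/706 ≈ 899.68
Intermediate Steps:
N(O, S) = 0
u = 1/706 ≈ 0.0014164
s(p) = -4 + 3*p³/7 (s(p) = -4 + (((p² + p*p) + p*p)*p)/7 = -4 + (((p² + p²) + p²)*p)/7 = -4 + ((2*p² + p²)*p)/7 = -4 + ((3*p²)*p)/7 = -4 + (3*p³)/7 = -4 + 3*p³/7)
z = -4 (z = -4 + (3/7)*0³ = -4 + (3/7)*0 = -4 + 0 = -4)
(u + z)*(-225) = (1/706 - 4)*(-225) = -2823/706*(-225) = 635175/706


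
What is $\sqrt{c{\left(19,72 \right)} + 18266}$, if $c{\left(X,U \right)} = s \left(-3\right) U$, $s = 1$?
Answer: $95 \sqrt{2} \approx 134.35$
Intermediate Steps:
$c{\left(X,U \right)} = - 3 U$ ($c{\left(X,U \right)} = 1 \left(-3\right) U = - 3 U$)
$\sqrt{c{\left(19,72 \right)} + 18266} = \sqrt{\left(-3\right) 72 + 18266} = \sqrt{-216 + 18266} = \sqrt{18050} = 95 \sqrt{2}$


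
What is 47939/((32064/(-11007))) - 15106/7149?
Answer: -1257586130387/76408512 ≈ -16459.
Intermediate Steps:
47939/((32064/(-11007))) - 15106/7149 = 47939/((32064*(-1/11007))) - 15106*1/7149 = 47939/(-10688/3669) - 15106/7149 = 47939*(-3669/10688) - 15106/7149 = -175888191/10688 - 15106/7149 = -1257586130387/76408512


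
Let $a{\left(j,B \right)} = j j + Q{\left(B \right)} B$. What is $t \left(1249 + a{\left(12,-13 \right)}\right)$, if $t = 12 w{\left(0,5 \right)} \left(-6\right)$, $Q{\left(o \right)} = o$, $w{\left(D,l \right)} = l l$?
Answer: $-2811600$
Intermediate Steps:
$w{\left(D,l \right)} = l^{2}$
$t = -1800$ ($t = 12 \cdot 5^{2} \left(-6\right) = 12 \cdot 25 \left(-6\right) = 300 \left(-6\right) = -1800$)
$a{\left(j,B \right)} = B^{2} + j^{2}$ ($a{\left(j,B \right)} = j j + B B = j^{2} + B^{2} = B^{2} + j^{2}$)
$t \left(1249 + a{\left(12,-13 \right)}\right) = - 1800 \left(1249 + \left(\left(-13\right)^{2} + 12^{2}\right)\right) = - 1800 \left(1249 + \left(169 + 144\right)\right) = - 1800 \left(1249 + 313\right) = \left(-1800\right) 1562 = -2811600$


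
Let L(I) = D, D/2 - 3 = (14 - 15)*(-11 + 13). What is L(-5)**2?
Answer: 4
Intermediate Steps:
D = 2 (D = 6 + 2*((14 - 15)*(-11 + 13)) = 6 + 2*(-1*2) = 6 + 2*(-2) = 6 - 4 = 2)
L(I) = 2
L(-5)**2 = 2**2 = 4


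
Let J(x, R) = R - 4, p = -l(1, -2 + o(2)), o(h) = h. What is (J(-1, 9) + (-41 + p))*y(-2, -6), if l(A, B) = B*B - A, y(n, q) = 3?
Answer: -105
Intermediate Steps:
l(A, B) = B² - A
p = 1 (p = -((-2 + 2)² - 1*1) = -(0² - 1) = -(0 - 1) = -1*(-1) = 1)
J(x, R) = -4 + R
(J(-1, 9) + (-41 + p))*y(-2, -6) = ((-4 + 9) + (-41 + 1))*3 = (5 - 40)*3 = -35*3 = -105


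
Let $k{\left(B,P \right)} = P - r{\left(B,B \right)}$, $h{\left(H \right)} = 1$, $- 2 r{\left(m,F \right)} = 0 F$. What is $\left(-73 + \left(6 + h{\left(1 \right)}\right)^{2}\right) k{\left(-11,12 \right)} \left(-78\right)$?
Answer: $22464$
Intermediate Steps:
$r{\left(m,F \right)} = 0$ ($r{\left(m,F \right)} = - \frac{0 F}{2} = \left(- \frac{1}{2}\right) 0 = 0$)
$k{\left(B,P \right)} = P$ ($k{\left(B,P \right)} = P - 0 = P + 0 = P$)
$\left(-73 + \left(6 + h{\left(1 \right)}\right)^{2}\right) k{\left(-11,12 \right)} \left(-78\right) = \left(-73 + \left(6 + 1\right)^{2}\right) 12 \left(-78\right) = \left(-73 + 7^{2}\right) 12 \left(-78\right) = \left(-73 + 49\right) 12 \left(-78\right) = \left(-24\right) 12 \left(-78\right) = \left(-288\right) \left(-78\right) = 22464$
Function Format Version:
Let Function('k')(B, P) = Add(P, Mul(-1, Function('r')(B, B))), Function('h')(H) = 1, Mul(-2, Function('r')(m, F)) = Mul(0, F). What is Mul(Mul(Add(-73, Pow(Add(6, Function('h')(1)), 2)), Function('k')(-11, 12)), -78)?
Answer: 22464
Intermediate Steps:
Function('r')(m, F) = 0 (Function('r')(m, F) = Mul(Rational(-1, 2), Mul(0, F)) = Mul(Rational(-1, 2), 0) = 0)
Function('k')(B, P) = P (Function('k')(B, P) = Add(P, Mul(-1, 0)) = Add(P, 0) = P)
Mul(Mul(Add(-73, Pow(Add(6, Function('h')(1)), 2)), Function('k')(-11, 12)), -78) = Mul(Mul(Add(-73, Pow(Add(6, 1), 2)), 12), -78) = Mul(Mul(Add(-73, Pow(7, 2)), 12), -78) = Mul(Mul(Add(-73, 49), 12), -78) = Mul(Mul(-24, 12), -78) = Mul(-288, -78) = 22464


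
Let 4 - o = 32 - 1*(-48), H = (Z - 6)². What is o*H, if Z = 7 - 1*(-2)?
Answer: -684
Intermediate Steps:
Z = 9 (Z = 7 + 2 = 9)
H = 9 (H = (9 - 6)² = 3² = 9)
o = -76 (o = 4 - (32 - 1*(-48)) = 4 - (32 + 48) = 4 - 1*80 = 4 - 80 = -76)
o*H = -76*9 = -684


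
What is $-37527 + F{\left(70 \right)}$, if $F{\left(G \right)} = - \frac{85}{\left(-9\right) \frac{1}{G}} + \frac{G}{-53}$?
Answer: $- \frac{17585659}{477} \approx -36867.0$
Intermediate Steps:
$F{\left(G \right)} = \frac{4496 G}{477}$ ($F{\left(G \right)} = - 85 \left(- \frac{G}{9}\right) + G \left(- \frac{1}{53}\right) = \frac{85 G}{9} - \frac{G}{53} = \frac{4496 G}{477}$)
$-37527 + F{\left(70 \right)} = -37527 + \frac{4496}{477} \cdot 70 = -37527 + \frac{314720}{477} = - \frac{17585659}{477}$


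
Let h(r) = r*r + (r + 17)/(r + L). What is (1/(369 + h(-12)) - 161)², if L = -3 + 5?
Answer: 27232590529/1050625 ≈ 25920.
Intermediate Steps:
L = 2
h(r) = r² + (17 + r)/(2 + r) (h(r) = r*r + (r + 17)/(r + 2) = r² + (17 + r)/(2 + r))
(1/(369 + h(-12)) - 161)² = (1/(369 + (17 - 12 + (-12)³ + 2*(-12)²)/(2 - 12)) - 161)² = (1/(369 + (17 - 12 - 1728 + 2*144)/(-10)) - 161)² = (1/(369 - (17 - 12 - 1728 + 288)/10) - 161)² = (1/(369 - ⅒*(-1435)) - 161)² = (1/(369 + 287/2) - 161)² = (1/(1025/2) - 161)² = (2/1025 - 161)² = (-165023/1025)² = 27232590529/1050625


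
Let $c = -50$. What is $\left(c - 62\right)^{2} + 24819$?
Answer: $37363$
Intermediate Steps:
$\left(c - 62\right)^{2} + 24819 = \left(-50 - 62\right)^{2} + 24819 = \left(-112\right)^{2} + 24819 = 12544 + 24819 = 37363$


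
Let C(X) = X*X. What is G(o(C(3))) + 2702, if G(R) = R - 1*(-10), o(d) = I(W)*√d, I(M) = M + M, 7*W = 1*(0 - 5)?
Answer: 18954/7 ≈ 2707.7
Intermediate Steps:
W = -5/7 (W = (1*(0 - 5))/7 = (1*(-5))/7 = (⅐)*(-5) = -5/7 ≈ -0.71429)
I(M) = 2*M
C(X) = X²
o(d) = -10*√d/7 (o(d) = (2*(-5/7))*√d = -10*√d/7)
G(R) = 10 + R (G(R) = R + 10 = 10 + R)
G(o(C(3))) + 2702 = (10 - 10*√(3²)/7) + 2702 = (10 - 10*√9/7) + 2702 = (10 - 10/7*3) + 2702 = (10 - 30/7) + 2702 = 40/7 + 2702 = 18954/7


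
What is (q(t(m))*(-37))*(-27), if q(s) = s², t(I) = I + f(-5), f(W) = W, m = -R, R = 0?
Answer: 24975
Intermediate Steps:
m = 0 (m = -1*0 = 0)
t(I) = -5 + I (t(I) = I - 5 = -5 + I)
(q(t(m))*(-37))*(-27) = ((-5 + 0)²*(-37))*(-27) = ((-5)²*(-37))*(-27) = (25*(-37))*(-27) = -925*(-27) = 24975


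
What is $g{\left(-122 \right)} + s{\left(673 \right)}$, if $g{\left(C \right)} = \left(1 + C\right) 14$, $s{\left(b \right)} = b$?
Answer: $-1021$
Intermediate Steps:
$g{\left(C \right)} = 14 + 14 C$
$g{\left(-122 \right)} + s{\left(673 \right)} = \left(14 + 14 \left(-122\right)\right) + 673 = \left(14 - 1708\right) + 673 = -1694 + 673 = -1021$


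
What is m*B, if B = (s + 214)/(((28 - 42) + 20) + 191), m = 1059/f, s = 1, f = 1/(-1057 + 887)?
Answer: -38706450/197 ≈ -1.9648e+5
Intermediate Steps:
f = -1/170 (f = 1/(-170) = -1/170 ≈ -0.0058824)
m = -180030 (m = 1059/(-1/170) = 1059*(-170) = -180030)
B = 215/197 (B = (1 + 214)/(((28 - 42) + 20) + 191) = 215/((-14 + 20) + 191) = 215/(6 + 191) = 215/197 ≈ 1.0914)
m*B = -180030*215/197 = -38706450/197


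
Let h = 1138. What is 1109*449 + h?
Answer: 499079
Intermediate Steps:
1109*449 + h = 1109*449 + 1138 = 497941 + 1138 = 499079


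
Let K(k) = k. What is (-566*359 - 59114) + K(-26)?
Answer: -262334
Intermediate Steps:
(-566*359 - 59114) + K(-26) = (-566*359 - 59114) - 26 = (-203194 - 59114) - 26 = -262308 - 26 = -262334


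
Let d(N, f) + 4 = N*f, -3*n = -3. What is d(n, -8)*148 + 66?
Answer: -1710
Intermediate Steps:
n = 1 (n = -⅓*(-3) = 1)
d(N, f) = -4 + N*f
d(n, -8)*148 + 66 = (-4 + 1*(-8))*148 + 66 = (-4 - 8)*148 + 66 = -12*148 + 66 = -1776 + 66 = -1710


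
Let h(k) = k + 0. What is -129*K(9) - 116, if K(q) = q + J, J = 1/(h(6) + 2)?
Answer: -10345/8 ≈ -1293.1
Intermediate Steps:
h(k) = k
J = 1/8 (J = 1/(6 + 2) = 1/8 ≈ 0.12500)
K(q) = 1/8 + q (K(q) = q + 1/8 = 1/8 + q)
-129*K(9) - 116 = -129*(1/8 + 9) - 116 = -129*73/8 - 116 = -9417/8 - 116 = -10345/8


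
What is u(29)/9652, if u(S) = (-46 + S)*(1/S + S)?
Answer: -7157/139954 ≈ -0.051138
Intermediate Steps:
u(S) = (-46 + S)*(S + 1/S)
u(29)/9652 = (1 + 29² - 46*29 - 46/29)/9652 = (1 + 841 - 1334 - 46*1/29)*(1/9652) = (1 + 841 - 1334 - 46/29)*(1/9652) = -14314/29*1/9652 = -7157/139954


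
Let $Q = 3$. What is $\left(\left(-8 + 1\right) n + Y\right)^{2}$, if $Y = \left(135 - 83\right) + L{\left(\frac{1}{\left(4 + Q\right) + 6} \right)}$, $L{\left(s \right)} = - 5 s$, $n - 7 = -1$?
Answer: $\frac{15625}{169} \approx 92.456$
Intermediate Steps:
$n = 6$ ($n = 7 - 1 = 6$)
$Y = \frac{671}{13}$ ($Y = \left(135 - 83\right) - \frac{5}{\left(4 + 3\right) + 6} = 52 - \frac{5}{7 + 6} = 52 - \frac{5}{13} = \frac{671}{13} \approx 51.615$)
$\left(\left(-8 + 1\right) n + Y\right)^{2} = \left(\left(-8 + 1\right) 6 + \frac{671}{13}\right)^{2} = \left(\left(-7\right) 6 + \frac{671}{13}\right)^{2} = \left(-42 + \frac{671}{13}\right)^{2} = \left(\frac{125}{13}\right)^{2} = \frac{15625}{169}$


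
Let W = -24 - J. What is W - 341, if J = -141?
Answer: -224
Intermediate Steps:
W = 117 (W = -24 - 1*(-141) = -24 + 141 = 117)
W - 341 = 117 - 341 = -224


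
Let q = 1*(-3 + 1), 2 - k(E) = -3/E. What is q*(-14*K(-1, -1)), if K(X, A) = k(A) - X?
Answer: 0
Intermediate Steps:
k(E) = 2 + 3/E (k(E) = 2 - (-3)/E = 2 + 3/E)
K(X, A) = 2 - X + 3/A (K(X, A) = (2 + 3/A) - X = 2 - X + 3/A)
q = -2 (q = 1*(-2) = -2)
q*(-14*K(-1, -1)) = -(-28)*(2 - 1*(-1) + 3/(-1)) = -(-28)*(2 + 1 + 3*(-1)) = -(-28)*(2 + 1 - 3) = -(-28)*0 = -2*0 = 0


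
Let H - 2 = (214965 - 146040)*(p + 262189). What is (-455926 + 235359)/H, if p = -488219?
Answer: 220567/15579117748 ≈ 1.4158e-5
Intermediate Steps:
H = -15579117748 (H = 2 + (214965 - 146040)*(-488219 + 262189) = 2 + 68925*(-226030) = 2 - 15579117750 = -15579117748)
(-455926 + 235359)/H = (-455926 + 235359)/(-15579117748) = -220567*(-1/15579117748) = 220567/15579117748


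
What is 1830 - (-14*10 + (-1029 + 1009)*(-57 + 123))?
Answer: 3290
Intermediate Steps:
1830 - (-14*10 + (-1029 + 1009)*(-57 + 123)) = 1830 - (-140 - 20*66) = 1830 - (-140 - 1320) = 1830 - 1*(-1460) = 1830 + 1460 = 3290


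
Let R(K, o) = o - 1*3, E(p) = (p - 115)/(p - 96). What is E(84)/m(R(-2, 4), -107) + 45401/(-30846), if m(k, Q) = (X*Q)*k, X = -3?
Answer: -28988071/19803132 ≈ -1.4638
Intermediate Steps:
E(p) = (-115 + p)/(-96 + p)
R(K, o) = -3 + o (R(K, o) = o - 3 = -3 + o)
m(k, Q) = -3*Q*k (m(k, Q) = (-3*Q)*k = -3*Q*k)
E(84)/m(R(-2, 4), -107) + 45401/(-30846) = ((-115 + 84)/(-96 + 84))/((-3*(-107)*(-3 + 4))) + 45401/(-30846) = (-31/(-12))/((-3*(-107)*1)) + 45401*(-1/30846) = -1/12*(-31)/321 - 45401/30846 = (31/12)*(1/321) - 45401/30846 = 31/3852 - 45401/30846 = -28988071/19803132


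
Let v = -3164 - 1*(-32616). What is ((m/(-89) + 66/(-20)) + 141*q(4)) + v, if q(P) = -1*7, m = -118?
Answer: 25332093/890 ≈ 28463.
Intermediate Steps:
q(P) = -7
v = 29452 (v = -3164 + 32616 = 29452)
((m/(-89) + 66/(-20)) + 141*q(4)) + v = ((-118/(-89) + 66/(-20)) + 141*(-7)) + 29452 = ((-118*(-1/89) + 66*(-1/20)) - 987) + 29452 = ((118/89 - 33/10) - 987) + 29452 = (-1757/890 - 987) + 29452 = -880187/890 + 29452 = 25332093/890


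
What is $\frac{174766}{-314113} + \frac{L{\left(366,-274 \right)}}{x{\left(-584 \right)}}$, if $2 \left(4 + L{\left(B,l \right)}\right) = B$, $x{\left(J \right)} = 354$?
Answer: $- \frac{5640937}{111196002} \approx -0.05073$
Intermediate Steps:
$L{\left(B,l \right)} = -4 + \frac{B}{2}$
$\frac{174766}{-314113} + \frac{L{\left(366,-274 \right)}}{x{\left(-584 \right)}} = \frac{174766}{-314113} + \frac{-4 + \frac{1}{2} \cdot 366}{354} = 174766 \left(- \frac{1}{314113}\right) + \left(-4 + 183\right) \frac{1}{354} = - \frac{174766}{314113} + 179 \cdot \frac{1}{354} = - \frac{174766}{314113} + \frac{179}{354} = - \frac{5640937}{111196002}$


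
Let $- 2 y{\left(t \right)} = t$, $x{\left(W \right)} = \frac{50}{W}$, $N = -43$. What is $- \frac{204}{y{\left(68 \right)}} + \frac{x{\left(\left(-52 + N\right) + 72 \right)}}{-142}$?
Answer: $\frac{9823}{1633} \approx 6.0153$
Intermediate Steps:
$y{\left(t \right)} = - \frac{t}{2}$
$- \frac{204}{y{\left(68 \right)}} + \frac{x{\left(\left(-52 + N\right) + 72 \right)}}{-142} = - \frac{204}{\left(- \frac{1}{2}\right) 68} + \frac{50 \frac{1}{\left(-52 - 43\right) + 72}}{-142} = - \frac{204}{-34} + \frac{50}{-95 + 72} \left(- \frac{1}{142}\right) = \left(-204\right) \left(- \frac{1}{34}\right) + \frac{50}{-23} \left(- \frac{1}{142}\right) = 6 + 50 \left(- \frac{1}{23}\right) \left(- \frac{1}{142}\right) = 6 - - \frac{25}{1633} = 6 + \frac{25}{1633} = \frac{9823}{1633}$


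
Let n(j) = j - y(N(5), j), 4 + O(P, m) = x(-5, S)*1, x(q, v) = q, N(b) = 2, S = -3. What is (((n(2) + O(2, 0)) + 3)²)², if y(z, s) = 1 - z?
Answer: 81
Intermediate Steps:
O(P, m) = -9 (O(P, m) = -4 - 5*1 = -4 - 5 = -9)
n(j) = 1 + j (n(j) = j - (1 - 1*2) = j - (1 - 2) = j - 1*(-1) = j + 1 = 1 + j)
(((n(2) + O(2, 0)) + 3)²)² = ((((1 + 2) - 9) + 3)²)² = (((3 - 9) + 3)²)² = ((-6 + 3)²)² = ((-3)²)² = 9² = 81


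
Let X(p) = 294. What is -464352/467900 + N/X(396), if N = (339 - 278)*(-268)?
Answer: -973218586/17195325 ≈ -56.598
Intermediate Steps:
N = -16348 (N = 61*(-268) = -16348)
-464352/467900 + N/X(396) = -464352/467900 - 16348/294 = -464352*1/467900 - 16348*1/294 = -116088/116975 - 8174/147 = -973218586/17195325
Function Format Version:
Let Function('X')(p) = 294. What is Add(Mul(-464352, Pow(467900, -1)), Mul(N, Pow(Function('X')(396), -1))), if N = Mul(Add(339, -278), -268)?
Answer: Rational(-973218586, 17195325) ≈ -56.598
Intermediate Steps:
N = -16348 (N = Mul(61, -268) = -16348)
Add(Mul(-464352, Pow(467900, -1)), Mul(N, Pow(Function('X')(396), -1))) = Add(Mul(-464352, Pow(467900, -1)), Mul(-16348, Pow(294, -1))) = Add(Mul(-464352, Rational(1, 467900)), Mul(-16348, Rational(1, 294))) = Add(Rational(-116088, 116975), Rational(-8174, 147)) = Rational(-973218586, 17195325)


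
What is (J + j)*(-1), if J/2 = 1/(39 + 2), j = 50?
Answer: -2052/41 ≈ -50.049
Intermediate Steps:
J = 2/41 (J = 2/(39 + 2) = 2/41 ≈ 0.048781)
(J + j)*(-1) = (2/41 + 50)*(-1) = (2052/41)*(-1) = -2052/41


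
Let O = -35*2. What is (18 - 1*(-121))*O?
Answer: -9730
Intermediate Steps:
O = -70
(18 - 1*(-121))*O = (18 - 1*(-121))*(-70) = (18 + 121)*(-70) = 139*(-70) = -9730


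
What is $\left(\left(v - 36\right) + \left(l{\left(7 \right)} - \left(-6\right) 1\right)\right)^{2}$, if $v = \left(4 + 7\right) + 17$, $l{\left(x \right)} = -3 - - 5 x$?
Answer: $900$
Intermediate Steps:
$l{\left(x \right)} = -3 + 5 x$
$v = 28$ ($v = 11 + 17 = 28$)
$\left(\left(v - 36\right) + \left(l{\left(7 \right)} - \left(-6\right) 1\right)\right)^{2} = \left(\left(28 - 36\right) + \left(\left(-3 + 5 \cdot 7\right) - \left(-6\right) 1\right)\right)^{2} = \left(\left(28 - 36\right) + \left(\left(-3 + 35\right) - -6\right)\right)^{2} = \left(-8 + \left(32 + 6\right)\right)^{2} = \left(-8 + 38\right)^{2} = 30^{2} = 900$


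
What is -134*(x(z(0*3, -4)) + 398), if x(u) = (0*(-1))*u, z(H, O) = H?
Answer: -53332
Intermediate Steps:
x(u) = 0 (x(u) = 0*u = 0)
-134*(x(z(0*3, -4)) + 398) = -134*(0 + 398) = -134*398 = -53332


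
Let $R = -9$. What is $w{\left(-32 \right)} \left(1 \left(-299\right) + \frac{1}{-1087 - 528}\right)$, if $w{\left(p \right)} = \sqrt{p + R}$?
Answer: $- \frac{482886 i \sqrt{41}}{1615} \approx - 1914.5 i$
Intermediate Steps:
$w{\left(p \right)} = \sqrt{-9 + p}$ ($w{\left(p \right)} = \sqrt{p - 9} = \sqrt{-9 + p}$)
$w{\left(-32 \right)} \left(1 \left(-299\right) + \frac{1}{-1087 - 528}\right) = \sqrt{-9 - 32} \left(1 \left(-299\right) + \frac{1}{-1087 - 528}\right) = \sqrt{-41} \left(-299 + \frac{1}{-1615}\right) = i \sqrt{41} \left(-299 - \frac{1}{1615}\right) = i \sqrt{41} \left(- \frac{482886}{1615}\right) = - \frac{482886 i \sqrt{41}}{1615}$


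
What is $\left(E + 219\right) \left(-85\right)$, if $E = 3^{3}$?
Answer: $-20910$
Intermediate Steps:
$E = 27$
$\left(E + 219\right) \left(-85\right) = \left(27 + 219\right) \left(-85\right) = 246 \left(-85\right) = -20910$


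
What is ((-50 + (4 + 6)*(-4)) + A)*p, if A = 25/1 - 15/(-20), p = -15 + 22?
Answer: -1799/4 ≈ -449.75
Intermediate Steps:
p = 7
A = 103/4 (A = 25*1 - 15*(-1/20) = 25 + 3/4 = 103/4 ≈ 25.750)
((-50 + (4 + 6)*(-4)) + A)*p = ((-50 + (4 + 6)*(-4)) + 103/4)*7 = ((-50 + 10*(-4)) + 103/4)*7 = ((-50 - 40) + 103/4)*7 = (-90 + 103/4)*7 = -257/4*7 = -1799/4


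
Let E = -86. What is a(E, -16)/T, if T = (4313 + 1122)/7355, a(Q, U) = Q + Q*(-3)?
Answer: 253012/1087 ≈ 232.76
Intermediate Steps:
a(Q, U) = -2*Q (a(Q, U) = Q - 3*Q = -2*Q)
T = 1087/1471 (T = 5435*(1/7355) = 1087/1471 ≈ 0.73895)
a(E, -16)/T = (-2*(-86))/(1087/1471) = 172*(1471/1087) = 253012/1087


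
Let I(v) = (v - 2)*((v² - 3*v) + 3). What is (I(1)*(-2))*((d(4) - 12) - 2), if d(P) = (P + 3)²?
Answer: 70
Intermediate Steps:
d(P) = (3 + P)²
I(v) = (-2 + v)*(3 + v² - 3*v)
(I(1)*(-2))*((d(4) - 12) - 2) = ((-6 + 1³ - 5*1² + 9*1)*(-2))*(((3 + 4)² - 12) - 2) = ((-6 + 1 - 5*1 + 9)*(-2))*((7² - 12) - 2) = ((-6 + 1 - 5 + 9)*(-2))*((49 - 12) - 2) = (-1*(-2))*(37 - 2) = 2*35 = 70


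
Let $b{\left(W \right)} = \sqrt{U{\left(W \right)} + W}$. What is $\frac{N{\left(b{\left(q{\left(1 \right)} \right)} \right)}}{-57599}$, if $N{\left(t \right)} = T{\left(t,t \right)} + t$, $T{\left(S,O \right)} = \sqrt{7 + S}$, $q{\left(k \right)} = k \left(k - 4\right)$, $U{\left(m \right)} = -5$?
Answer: $- \frac{\sqrt{7 + 2 i \sqrt{2}}}{57599} - \frac{2 i \sqrt{2}}{57599} \approx -4.6827 \cdot 10^{-5} - 5.8209 \cdot 10^{-5} i$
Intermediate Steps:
$q{\left(k \right)} = k \left(-4 + k\right)$
$b{\left(W \right)} = \sqrt{-5 + W}$
$N{\left(t \right)} = t + \sqrt{7 + t}$ ($N{\left(t \right)} = \sqrt{7 + t} + t = t + \sqrt{7 + t}$)
$\frac{N{\left(b{\left(q{\left(1 \right)} \right)} \right)}}{-57599} = \frac{\sqrt{-5 + 1 \left(-4 + 1\right)} + \sqrt{7 + \sqrt{-5 + 1 \left(-4 + 1\right)}}}{-57599} = \left(\sqrt{-5 + 1 \left(-3\right)} + \sqrt{7 + \sqrt{-5 + 1 \left(-3\right)}}\right) \left(- \frac{1}{57599}\right) = \left(\sqrt{-5 - 3} + \sqrt{7 + \sqrt{-5 - 3}}\right) \left(- \frac{1}{57599}\right) = \left(\sqrt{-8} + \sqrt{7 + \sqrt{-8}}\right) \left(- \frac{1}{57599}\right) = \left(2 i \sqrt{2} + \sqrt{7 + 2 i \sqrt{2}}\right) \left(- \frac{1}{57599}\right) = \left(\sqrt{7 + 2 i \sqrt{2}} + 2 i \sqrt{2}\right) \left(- \frac{1}{57599}\right) = - \frac{\sqrt{7 + 2 i \sqrt{2}}}{57599} - \frac{2 i \sqrt{2}}{57599}$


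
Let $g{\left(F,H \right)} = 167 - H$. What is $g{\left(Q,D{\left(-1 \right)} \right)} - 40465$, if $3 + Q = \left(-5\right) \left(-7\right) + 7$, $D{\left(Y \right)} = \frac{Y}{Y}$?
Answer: $-40299$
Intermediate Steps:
$D{\left(Y \right)} = 1$
$Q = 39$ ($Q = -3 + \left(\left(-5\right) \left(-7\right) + 7\right) = -3 + \left(35 + 7\right) = -3 + 42 = 39$)
$g{\left(Q,D{\left(-1 \right)} \right)} - 40465 = \left(167 - 1\right) - 40465 = 166 - 40465 = -40299$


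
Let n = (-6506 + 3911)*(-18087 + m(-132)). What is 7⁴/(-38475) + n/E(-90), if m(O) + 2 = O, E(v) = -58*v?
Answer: 40427109709/4463100 ≈ 9058.1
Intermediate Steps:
m(O) = -2 + O
n = 47283495 (n = (-6506 + 3911)*(-18087 + (-2 - 132)) = -2595*(-18087 - 134) = -2595*(-18221) = 47283495)
7⁴/(-38475) + n/E(-90) = 7⁴/(-38475) + 47283495/((-58*(-90))) = 2401*(-1/38475) + 47283495/5220 = -2401/38475 + 47283495*(1/5220) = -2401/38475 + 3152233/348 = 40427109709/4463100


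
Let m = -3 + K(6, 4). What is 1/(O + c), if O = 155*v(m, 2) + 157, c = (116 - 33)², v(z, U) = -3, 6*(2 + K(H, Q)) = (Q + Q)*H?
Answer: 1/6581 ≈ 0.00015195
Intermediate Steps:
K(H, Q) = -2 + H*Q/3 (K(H, Q) = -2 + ((Q + Q)*H)/6 = -2 + ((2*Q)*H)/6 = -2 + (2*H*Q)/6 = -2 + H*Q/3)
m = 3 (m = -3 + (-2 + (⅓)*6*4) = -3 + (-2 + 8) = -3 + 6 = 3)
c = 6889 (c = 83² = 6889)
O = -308 (O = 155*(-3) + 157 = -465 + 157 = -308)
1/(O + c) = 1/(-308 + 6889) = 1/6581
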